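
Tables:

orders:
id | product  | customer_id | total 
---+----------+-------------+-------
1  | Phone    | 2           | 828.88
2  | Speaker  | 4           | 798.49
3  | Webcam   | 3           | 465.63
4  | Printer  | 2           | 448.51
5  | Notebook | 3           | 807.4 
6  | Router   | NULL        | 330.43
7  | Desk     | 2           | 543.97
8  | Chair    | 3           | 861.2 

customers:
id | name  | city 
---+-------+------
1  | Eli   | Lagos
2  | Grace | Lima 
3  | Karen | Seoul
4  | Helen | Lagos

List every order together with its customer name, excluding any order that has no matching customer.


INNER JOIN keeps only orders rows whose customer_id matches an id in customers. Walk through each order:
  - order 1 (Phone): customer_id=2 -> matches Grace
  - order 2 (Speaker): customer_id=4 -> matches Helen
  - order 3 (Webcam): customer_id=3 -> matches Karen
  - order 4 (Printer): customer_id=2 -> matches Grace
  - order 5 (Notebook): customer_id=3 -> matches Karen
  - order 6 (Router): customer_id=NULL, no match -> dropped
  - order 7 (Desk): customer_id=2 -> matches Grace
  - order 8 (Chair): customer_id=3 -> matches Karen
So 1 of 8 rows is dropped.

SQL:
SELECT a.product, b.name AS customer
FROM orders a
INNER JOIN customers b ON a.customer_id = b.id

Result:
product  | customer
---------+---------
Phone    | Grace   
Speaker  | Helen   
Webcam   | Karen   
Printer  | Grace   
Notebook | Karen   
Desk     | Grace   
Chair    | Karen   


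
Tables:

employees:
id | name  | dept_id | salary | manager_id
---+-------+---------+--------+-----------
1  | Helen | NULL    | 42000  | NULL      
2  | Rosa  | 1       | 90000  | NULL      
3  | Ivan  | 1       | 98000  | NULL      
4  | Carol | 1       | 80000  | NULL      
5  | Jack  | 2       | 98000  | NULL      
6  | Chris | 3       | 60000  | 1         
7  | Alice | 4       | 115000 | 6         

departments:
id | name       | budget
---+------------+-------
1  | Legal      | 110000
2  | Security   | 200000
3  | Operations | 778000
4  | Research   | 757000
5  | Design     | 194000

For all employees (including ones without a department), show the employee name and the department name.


LEFT JOIN keeps every row from employees (the left table); where dept_id has no match in departments, the department columns become NULL. Walk through each employee:
  - employee 1 (Helen): dept_id=NULL, no match -> kept with NULL
  - employee 2 (Rosa): dept_id=1 -> matches Legal
  - employee 3 (Ivan): dept_id=1 -> matches Legal
  - employee 4 (Carol): dept_id=1 -> matches Legal
  - employee 5 (Jack): dept_id=2 -> matches Security
  - employee 6 (Chris): dept_id=3 -> matches Operations
  - employee 7 (Alice): dept_id=4 -> matches Research
All 7 rows appear; 1 has NULL department.

SQL:
SELECT a.name, b.name AS department
FROM employees a
LEFT JOIN departments b ON a.dept_id = b.id

Result:
name  | department
------+-----------
Helen | NULL      
Rosa  | Legal     
Ivan  | Legal     
Carol | Legal     
Jack  | Security  
Chris | Operations
Alice | Research  


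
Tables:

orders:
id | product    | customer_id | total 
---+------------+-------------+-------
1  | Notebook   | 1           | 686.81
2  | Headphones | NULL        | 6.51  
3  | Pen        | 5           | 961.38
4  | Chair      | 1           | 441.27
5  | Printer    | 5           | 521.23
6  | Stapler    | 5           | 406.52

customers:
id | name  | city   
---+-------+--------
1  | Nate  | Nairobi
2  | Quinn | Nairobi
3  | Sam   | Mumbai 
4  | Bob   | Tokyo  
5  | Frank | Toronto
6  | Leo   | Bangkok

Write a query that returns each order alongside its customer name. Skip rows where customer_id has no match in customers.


INNER JOIN keeps only orders rows whose customer_id matches an id in customers. Walk through each order:
  - order 1 (Notebook): customer_id=1 -> matches Nate
  - order 2 (Headphones): customer_id=NULL, no match -> dropped
  - order 3 (Pen): customer_id=5 -> matches Frank
  - order 4 (Chair): customer_id=1 -> matches Nate
  - order 5 (Printer): customer_id=5 -> matches Frank
  - order 6 (Stapler): customer_id=5 -> matches Frank
So 1 of 6 rows is dropped.

SQL:
SELECT a.product, b.name AS customer
FROM orders a
INNER JOIN customers b ON a.customer_id = b.id

Result:
product  | customer
---------+---------
Notebook | Nate    
Pen      | Frank   
Chair    | Nate    
Printer  | Frank   
Stapler  | Frank   


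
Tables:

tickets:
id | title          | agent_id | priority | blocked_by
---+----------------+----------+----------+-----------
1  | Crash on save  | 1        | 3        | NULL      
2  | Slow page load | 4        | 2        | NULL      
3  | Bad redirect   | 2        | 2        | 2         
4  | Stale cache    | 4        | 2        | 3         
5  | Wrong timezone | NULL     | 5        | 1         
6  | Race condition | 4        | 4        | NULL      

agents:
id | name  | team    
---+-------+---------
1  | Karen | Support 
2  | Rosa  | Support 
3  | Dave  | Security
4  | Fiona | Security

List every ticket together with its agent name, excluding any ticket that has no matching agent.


INNER JOIN keeps only tickets rows whose agent_id matches an id in agents. Walk through each ticket:
  - ticket 1 (Crash on save): agent_id=1 -> matches Karen
  - ticket 2 (Slow page load): agent_id=4 -> matches Fiona
  - ticket 3 (Bad redirect): agent_id=2 -> matches Rosa
  - ticket 4 (Stale cache): agent_id=4 -> matches Fiona
  - ticket 5 (Wrong timezone): agent_id=NULL, no match -> dropped
  - ticket 6 (Race condition): agent_id=4 -> matches Fiona
So 1 of 6 rows is dropped.

SQL:
SELECT a.title, b.name AS agent
FROM tickets a
INNER JOIN agents b ON a.agent_id = b.id

Result:
title          | agent
---------------+------
Crash on save  | Karen
Slow page load | Fiona
Bad redirect   | Rosa 
Stale cache    | Fiona
Race condition | Fiona


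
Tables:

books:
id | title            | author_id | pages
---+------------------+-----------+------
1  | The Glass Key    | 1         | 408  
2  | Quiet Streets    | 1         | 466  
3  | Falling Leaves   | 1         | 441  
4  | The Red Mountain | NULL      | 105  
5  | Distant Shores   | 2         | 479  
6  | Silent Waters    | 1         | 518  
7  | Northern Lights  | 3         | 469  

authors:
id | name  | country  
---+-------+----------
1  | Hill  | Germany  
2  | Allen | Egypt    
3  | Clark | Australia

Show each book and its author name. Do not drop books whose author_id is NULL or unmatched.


LEFT JOIN keeps every row from books (the left table); where author_id has no match in authors, the author columns become NULL. Walk through each book:
  - book 1 (The Glass Key): author_id=1 -> matches Hill
  - book 2 (Quiet Streets): author_id=1 -> matches Hill
  - book 3 (Falling Leaves): author_id=1 -> matches Hill
  - book 4 (The Red Mountain): author_id=NULL, no match -> kept with NULL
  - book 5 (Distant Shores): author_id=2 -> matches Allen
  - book 6 (Silent Waters): author_id=1 -> matches Hill
  - book 7 (Northern Lights): author_id=3 -> matches Clark
All 7 rows appear; 1 has NULL author.

SQL:
SELECT a.title, b.name AS author
FROM books a
LEFT JOIN authors b ON a.author_id = b.id

Result:
title            | author
-----------------+-------
The Glass Key    | Hill  
Quiet Streets    | Hill  
Falling Leaves   | Hill  
The Red Mountain | NULL  
Distant Shores   | Allen 
Silent Waters    | Hill  
Northern Lights  | Clark 


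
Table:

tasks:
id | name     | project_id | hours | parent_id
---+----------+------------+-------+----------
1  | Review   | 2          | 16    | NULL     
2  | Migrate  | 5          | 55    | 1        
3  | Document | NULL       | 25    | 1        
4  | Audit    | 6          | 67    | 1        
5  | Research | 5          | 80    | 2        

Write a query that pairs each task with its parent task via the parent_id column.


This is a self-join: tasks is joined to a second copy of itself, matching each row's parent_id to another row's id. Use LEFT JOIN so rows with parent_id=NULL are kept.
  - task 1 (Review): parent_id=NULL -> NULL
  - task 2 (Migrate): parent_id=1 -> Review
  - task 3 (Document): parent_id=1 -> Review
  - task 4 (Audit): parent_id=1 -> Review
  - task 5 (Research): parent_id=2 -> Migrate

SQL:
SELECT a.name AS item, b.name AS parent
FROM tasks a
LEFT JOIN tasks b ON a.parent_id = b.id

Result:
item     | parent 
---------+--------
Review   | NULL   
Migrate  | Review 
Document | Review 
Audit    | Review 
Research | Migrate


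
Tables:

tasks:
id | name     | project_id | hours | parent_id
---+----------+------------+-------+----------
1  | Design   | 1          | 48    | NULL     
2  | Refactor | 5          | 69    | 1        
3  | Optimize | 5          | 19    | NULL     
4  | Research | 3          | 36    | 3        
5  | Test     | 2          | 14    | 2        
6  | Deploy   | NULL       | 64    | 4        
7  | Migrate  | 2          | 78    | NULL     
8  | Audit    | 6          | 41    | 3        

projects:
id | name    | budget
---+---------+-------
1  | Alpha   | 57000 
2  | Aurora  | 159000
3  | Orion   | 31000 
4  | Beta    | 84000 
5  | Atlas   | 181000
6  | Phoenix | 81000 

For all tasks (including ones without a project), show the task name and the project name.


LEFT JOIN keeps every row from tasks (the left table); where project_id has no match in projects, the project columns become NULL. Walk through each task:
  - task 1 (Design): project_id=1 -> matches Alpha
  - task 2 (Refactor): project_id=5 -> matches Atlas
  - task 3 (Optimize): project_id=5 -> matches Atlas
  - task 4 (Research): project_id=3 -> matches Orion
  - task 5 (Test): project_id=2 -> matches Aurora
  - task 6 (Deploy): project_id=NULL, no match -> kept with NULL
  - task 7 (Migrate): project_id=2 -> matches Aurora
  - task 8 (Audit): project_id=6 -> matches Phoenix
All 8 rows appear; 1 has NULL project.

SQL:
SELECT a.name, b.name AS project
FROM tasks a
LEFT JOIN projects b ON a.project_id = b.id

Result:
name     | project
---------+--------
Design   | Alpha  
Refactor | Atlas  
Optimize | Atlas  
Research | Orion  
Test     | Aurora 
Deploy   | NULL   
Migrate  | Aurora 
Audit    | Phoenix


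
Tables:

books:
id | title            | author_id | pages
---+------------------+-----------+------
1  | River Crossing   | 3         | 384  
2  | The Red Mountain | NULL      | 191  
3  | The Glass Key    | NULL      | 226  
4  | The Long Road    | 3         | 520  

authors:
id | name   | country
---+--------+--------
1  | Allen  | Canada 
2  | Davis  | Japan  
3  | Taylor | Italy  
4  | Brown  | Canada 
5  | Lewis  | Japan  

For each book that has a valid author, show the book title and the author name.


INNER JOIN keeps only books rows whose author_id matches an id in authors. Walk through each book:
  - book 1 (River Crossing): author_id=3 -> matches Taylor
  - book 2 (The Red Mountain): author_id=NULL, no match -> dropped
  - book 3 (The Glass Key): author_id=NULL, no match -> dropped
  - book 4 (The Long Road): author_id=3 -> matches Taylor
So 2 of 4 rows are dropped.

SQL:
SELECT a.title, b.name AS author
FROM books a
INNER JOIN authors b ON a.author_id = b.id

Result:
title          | author
---------------+-------
River Crossing | Taylor
The Long Road  | Taylor


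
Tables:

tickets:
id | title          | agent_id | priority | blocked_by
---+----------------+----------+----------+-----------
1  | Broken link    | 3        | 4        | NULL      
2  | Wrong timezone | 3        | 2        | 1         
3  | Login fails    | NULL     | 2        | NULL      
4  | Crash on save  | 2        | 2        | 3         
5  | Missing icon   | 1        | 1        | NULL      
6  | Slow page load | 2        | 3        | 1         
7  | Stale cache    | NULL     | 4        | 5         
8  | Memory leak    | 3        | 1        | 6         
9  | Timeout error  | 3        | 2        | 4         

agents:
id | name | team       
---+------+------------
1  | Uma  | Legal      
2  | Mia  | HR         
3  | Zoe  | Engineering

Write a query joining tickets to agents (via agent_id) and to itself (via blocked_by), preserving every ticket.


Two LEFT JOINs from the same base table tickets: one to agents via agent_id, one to tickets itself via blocked_by. Both are LEFT so every ticket is preserved.
Match against agents:
  - ticket 1 (Broken link): agent_id=3 -> matches Zoe
  - ticket 2 (Wrong timezone): agent_id=3 -> matches Zoe
  - ticket 3 (Login fails): agent_id=NULL, no match -> kept with NULL
  - ticket 4 (Crash on save): agent_id=2 -> matches Mia
  - ticket 5 (Missing icon): agent_id=1 -> matches Uma
  - ticket 6 (Slow page load): agent_id=2 -> matches Mia
  - ticket 7 (Stale cache): agent_id=NULL, no match -> kept with NULL
  - ticket 8 (Memory leak): agent_id=3 -> matches Zoe
  - ticket 9 (Timeout error): agent_id=3 -> matches Zoe
Match against tickets (self):
  - ticket 1 (Broken link): blocked_by=NULL -> NULL
  - ticket 2 (Wrong timezone): blocked_by=1 -> Broken link
  - ticket 3 (Login fails): blocked_by=NULL -> NULL
  - ticket 4 (Crash on save): blocked_by=3 -> Login fails
  - ticket 5 (Missing icon): blocked_by=NULL -> NULL
  - ticket 6 (Slow page load): blocked_by=1 -> Broken link
  - ticket 7 (Stale cache): blocked_by=5 -> Missing icon
  - ticket 8 (Memory leak): blocked_by=6 -> Slow page load
  - ticket 9 (Timeout error): blocked_by=4 -> Crash on save

SQL:
SELECT a.title, b.name AS agent, c.title AS blocked_by
FROM tickets a
LEFT JOIN agents b ON a.agent_id = b.id
LEFT JOIN tickets c ON a.blocked_by = c.id

Result:
title          | agent | blocked_by    
---------------+-------+---------------
Broken link    | Zoe   | NULL          
Wrong timezone | Zoe   | Broken link   
Login fails    | NULL  | NULL          
Crash on save  | Mia   | Login fails   
Missing icon   | Uma   | NULL          
Slow page load | Mia   | Broken link   
Stale cache    | NULL  | Missing icon  
Memory leak    | Zoe   | Slow page load
Timeout error  | Zoe   | Crash on save 


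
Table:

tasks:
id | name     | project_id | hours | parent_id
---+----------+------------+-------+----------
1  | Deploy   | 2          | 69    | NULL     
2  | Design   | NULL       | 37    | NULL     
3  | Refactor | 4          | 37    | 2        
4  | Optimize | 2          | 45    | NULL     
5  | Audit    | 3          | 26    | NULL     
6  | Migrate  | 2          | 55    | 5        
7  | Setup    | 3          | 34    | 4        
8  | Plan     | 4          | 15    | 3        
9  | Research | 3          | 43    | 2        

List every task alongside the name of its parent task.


This is a self-join: tasks is joined to a second copy of itself, matching each row's parent_id to another row's id. Use LEFT JOIN so rows with parent_id=NULL are kept.
  - task 1 (Deploy): parent_id=NULL -> NULL
  - task 2 (Design): parent_id=NULL -> NULL
  - task 3 (Refactor): parent_id=2 -> Design
  - task 4 (Optimize): parent_id=NULL -> NULL
  - task 5 (Audit): parent_id=NULL -> NULL
  - task 6 (Migrate): parent_id=5 -> Audit
  - task 7 (Setup): parent_id=4 -> Optimize
  - task 8 (Plan): parent_id=3 -> Refactor
  - task 9 (Research): parent_id=2 -> Design

SQL:
SELECT a.name AS item, b.name AS parent
FROM tasks a
LEFT JOIN tasks b ON a.parent_id = b.id

Result:
item     | parent  
---------+---------
Deploy   | NULL    
Design   | NULL    
Refactor | Design  
Optimize | NULL    
Audit    | NULL    
Migrate  | Audit   
Setup    | Optimize
Plan     | Refactor
Research | Design  


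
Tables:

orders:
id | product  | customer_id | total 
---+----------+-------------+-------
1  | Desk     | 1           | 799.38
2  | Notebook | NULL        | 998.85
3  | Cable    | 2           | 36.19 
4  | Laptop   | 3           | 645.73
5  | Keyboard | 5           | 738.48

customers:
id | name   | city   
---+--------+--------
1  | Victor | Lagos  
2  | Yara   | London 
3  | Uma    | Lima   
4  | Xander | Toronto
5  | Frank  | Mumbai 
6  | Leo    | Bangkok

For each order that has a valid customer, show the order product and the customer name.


INNER JOIN keeps only orders rows whose customer_id matches an id in customers. Walk through each order:
  - order 1 (Desk): customer_id=1 -> matches Victor
  - order 2 (Notebook): customer_id=NULL, no match -> dropped
  - order 3 (Cable): customer_id=2 -> matches Yara
  - order 4 (Laptop): customer_id=3 -> matches Uma
  - order 5 (Keyboard): customer_id=5 -> matches Frank
So 1 of 5 rows is dropped.

SQL:
SELECT a.product, b.name AS customer
FROM orders a
INNER JOIN customers b ON a.customer_id = b.id

Result:
product  | customer
---------+---------
Desk     | Victor  
Cable    | Yara    
Laptop   | Uma     
Keyboard | Frank   


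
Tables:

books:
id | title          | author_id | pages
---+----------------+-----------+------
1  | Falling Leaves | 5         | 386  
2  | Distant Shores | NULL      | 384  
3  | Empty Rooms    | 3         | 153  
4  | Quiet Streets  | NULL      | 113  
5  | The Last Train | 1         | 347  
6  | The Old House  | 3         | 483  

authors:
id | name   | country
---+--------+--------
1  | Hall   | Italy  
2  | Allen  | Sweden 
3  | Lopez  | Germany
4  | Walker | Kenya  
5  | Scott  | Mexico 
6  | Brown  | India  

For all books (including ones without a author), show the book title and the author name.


LEFT JOIN keeps every row from books (the left table); where author_id has no match in authors, the author columns become NULL. Walk through each book:
  - book 1 (Falling Leaves): author_id=5 -> matches Scott
  - book 2 (Distant Shores): author_id=NULL, no match -> kept with NULL
  - book 3 (Empty Rooms): author_id=3 -> matches Lopez
  - book 4 (Quiet Streets): author_id=NULL, no match -> kept with NULL
  - book 5 (The Last Train): author_id=1 -> matches Hall
  - book 6 (The Old House): author_id=3 -> matches Lopez
All 6 rows appear; 2 have NULL author.

SQL:
SELECT a.title, b.name AS author
FROM books a
LEFT JOIN authors b ON a.author_id = b.id

Result:
title          | author
---------------+-------
Falling Leaves | Scott 
Distant Shores | NULL  
Empty Rooms    | Lopez 
Quiet Streets  | NULL  
The Last Train | Hall  
The Old House  | Lopez 


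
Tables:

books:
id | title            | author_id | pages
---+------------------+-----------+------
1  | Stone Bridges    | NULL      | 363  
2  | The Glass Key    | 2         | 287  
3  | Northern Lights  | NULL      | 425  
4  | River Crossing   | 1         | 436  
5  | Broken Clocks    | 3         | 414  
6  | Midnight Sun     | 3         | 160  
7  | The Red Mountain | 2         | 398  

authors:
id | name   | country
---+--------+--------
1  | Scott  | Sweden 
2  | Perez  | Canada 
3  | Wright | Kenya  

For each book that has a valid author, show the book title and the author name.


INNER JOIN keeps only books rows whose author_id matches an id in authors. Walk through each book:
  - book 1 (Stone Bridges): author_id=NULL, no match -> dropped
  - book 2 (The Glass Key): author_id=2 -> matches Perez
  - book 3 (Northern Lights): author_id=NULL, no match -> dropped
  - book 4 (River Crossing): author_id=1 -> matches Scott
  - book 5 (Broken Clocks): author_id=3 -> matches Wright
  - book 6 (Midnight Sun): author_id=3 -> matches Wright
  - book 7 (The Red Mountain): author_id=2 -> matches Perez
So 2 of 7 rows are dropped.

SQL:
SELECT a.title, b.name AS author
FROM books a
INNER JOIN authors b ON a.author_id = b.id

Result:
title            | author
-----------------+-------
The Glass Key    | Perez 
River Crossing   | Scott 
Broken Clocks    | Wright
Midnight Sun     | Wright
The Red Mountain | Perez 


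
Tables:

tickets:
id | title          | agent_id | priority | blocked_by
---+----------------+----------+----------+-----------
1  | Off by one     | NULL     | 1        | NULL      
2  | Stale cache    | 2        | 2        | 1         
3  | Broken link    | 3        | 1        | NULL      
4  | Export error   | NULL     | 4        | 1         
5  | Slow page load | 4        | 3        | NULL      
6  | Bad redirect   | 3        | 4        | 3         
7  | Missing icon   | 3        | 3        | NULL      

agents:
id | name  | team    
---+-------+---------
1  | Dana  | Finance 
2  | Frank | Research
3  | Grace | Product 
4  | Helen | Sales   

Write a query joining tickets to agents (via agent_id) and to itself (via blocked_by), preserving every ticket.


Two LEFT JOINs from the same base table tickets: one to agents via agent_id, one to tickets itself via blocked_by. Both are LEFT so every ticket is preserved.
Match against agents:
  - ticket 1 (Off by one): agent_id=NULL, no match -> kept with NULL
  - ticket 2 (Stale cache): agent_id=2 -> matches Frank
  - ticket 3 (Broken link): agent_id=3 -> matches Grace
  - ticket 4 (Export error): agent_id=NULL, no match -> kept with NULL
  - ticket 5 (Slow page load): agent_id=4 -> matches Helen
  - ticket 6 (Bad redirect): agent_id=3 -> matches Grace
  - ticket 7 (Missing icon): agent_id=3 -> matches Grace
Match against tickets (self):
  - ticket 1 (Off by one): blocked_by=NULL -> NULL
  - ticket 2 (Stale cache): blocked_by=1 -> Off by one
  - ticket 3 (Broken link): blocked_by=NULL -> NULL
  - ticket 4 (Export error): blocked_by=1 -> Off by one
  - ticket 5 (Slow page load): blocked_by=NULL -> NULL
  - ticket 6 (Bad redirect): blocked_by=3 -> Broken link
  - ticket 7 (Missing icon): blocked_by=NULL -> NULL

SQL:
SELECT a.title, b.name AS agent, c.title AS blocked_by
FROM tickets a
LEFT JOIN agents b ON a.agent_id = b.id
LEFT JOIN tickets c ON a.blocked_by = c.id

Result:
title          | agent | blocked_by 
---------------+-------+------------
Off by one     | NULL  | NULL       
Stale cache    | Frank | Off by one 
Broken link    | Grace | NULL       
Export error   | NULL  | Off by one 
Slow page load | Helen | NULL       
Bad redirect   | Grace | Broken link
Missing icon   | Grace | NULL       


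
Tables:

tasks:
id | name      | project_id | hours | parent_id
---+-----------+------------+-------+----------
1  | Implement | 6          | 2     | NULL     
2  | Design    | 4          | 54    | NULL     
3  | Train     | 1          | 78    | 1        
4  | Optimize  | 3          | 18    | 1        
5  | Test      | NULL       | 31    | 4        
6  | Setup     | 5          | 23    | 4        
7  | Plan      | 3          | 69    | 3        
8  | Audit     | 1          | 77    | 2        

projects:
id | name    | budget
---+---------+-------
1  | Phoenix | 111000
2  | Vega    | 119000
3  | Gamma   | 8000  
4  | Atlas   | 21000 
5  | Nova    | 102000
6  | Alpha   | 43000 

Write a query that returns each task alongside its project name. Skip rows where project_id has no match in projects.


INNER JOIN keeps only tasks rows whose project_id matches an id in projects. Walk through each task:
  - task 1 (Implement): project_id=6 -> matches Alpha
  - task 2 (Design): project_id=4 -> matches Atlas
  - task 3 (Train): project_id=1 -> matches Phoenix
  - task 4 (Optimize): project_id=3 -> matches Gamma
  - task 5 (Test): project_id=NULL, no match -> dropped
  - task 6 (Setup): project_id=5 -> matches Nova
  - task 7 (Plan): project_id=3 -> matches Gamma
  - task 8 (Audit): project_id=1 -> matches Phoenix
So 1 of 8 rows is dropped.

SQL:
SELECT a.name, b.name AS project
FROM tasks a
INNER JOIN projects b ON a.project_id = b.id

Result:
name      | project
----------+--------
Implement | Alpha  
Design    | Atlas  
Train     | Phoenix
Optimize  | Gamma  
Setup     | Nova   
Plan      | Gamma  
Audit     | Phoenix


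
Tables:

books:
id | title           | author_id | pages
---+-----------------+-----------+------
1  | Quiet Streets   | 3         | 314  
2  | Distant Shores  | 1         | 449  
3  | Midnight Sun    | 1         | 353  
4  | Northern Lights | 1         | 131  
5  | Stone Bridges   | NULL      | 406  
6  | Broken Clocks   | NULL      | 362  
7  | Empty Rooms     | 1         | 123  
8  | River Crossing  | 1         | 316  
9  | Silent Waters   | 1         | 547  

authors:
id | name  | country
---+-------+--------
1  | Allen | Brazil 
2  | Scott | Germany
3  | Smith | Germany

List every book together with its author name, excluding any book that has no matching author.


INNER JOIN keeps only books rows whose author_id matches an id in authors. Walk through each book:
  - book 1 (Quiet Streets): author_id=3 -> matches Smith
  - book 2 (Distant Shores): author_id=1 -> matches Allen
  - book 3 (Midnight Sun): author_id=1 -> matches Allen
  - book 4 (Northern Lights): author_id=1 -> matches Allen
  - book 5 (Stone Bridges): author_id=NULL, no match -> dropped
  - book 6 (Broken Clocks): author_id=NULL, no match -> dropped
  - book 7 (Empty Rooms): author_id=1 -> matches Allen
  - book 8 (River Crossing): author_id=1 -> matches Allen
  - book 9 (Silent Waters): author_id=1 -> matches Allen
So 2 of 9 rows are dropped.

SQL:
SELECT a.title, b.name AS author
FROM books a
INNER JOIN authors b ON a.author_id = b.id

Result:
title           | author
----------------+-------
Quiet Streets   | Smith 
Distant Shores  | Allen 
Midnight Sun    | Allen 
Northern Lights | Allen 
Empty Rooms     | Allen 
River Crossing  | Allen 
Silent Waters   | Allen 


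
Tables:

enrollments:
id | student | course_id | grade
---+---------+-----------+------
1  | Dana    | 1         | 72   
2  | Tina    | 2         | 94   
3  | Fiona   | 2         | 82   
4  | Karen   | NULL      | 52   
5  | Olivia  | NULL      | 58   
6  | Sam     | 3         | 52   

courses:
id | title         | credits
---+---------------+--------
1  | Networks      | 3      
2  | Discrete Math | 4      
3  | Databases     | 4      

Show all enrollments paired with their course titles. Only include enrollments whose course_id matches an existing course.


INNER JOIN keeps only enrollments rows whose course_id matches an id in courses. Walk through each enrollment:
  - enrollment 1 (Dana): course_id=1 -> matches Networks
  - enrollment 2 (Tina): course_id=2 -> matches Discrete Math
  - enrollment 3 (Fiona): course_id=2 -> matches Discrete Math
  - enrollment 4 (Karen): course_id=NULL, no match -> dropped
  - enrollment 5 (Olivia): course_id=NULL, no match -> dropped
  - enrollment 6 (Sam): course_id=3 -> matches Databases
So 2 of 6 rows are dropped.

SQL:
SELECT a.student, b.title AS course
FROM enrollments a
INNER JOIN courses b ON a.course_id = b.id

Result:
student | course       
--------+--------------
Dana    | Networks     
Tina    | Discrete Math
Fiona   | Discrete Math
Sam     | Databases    


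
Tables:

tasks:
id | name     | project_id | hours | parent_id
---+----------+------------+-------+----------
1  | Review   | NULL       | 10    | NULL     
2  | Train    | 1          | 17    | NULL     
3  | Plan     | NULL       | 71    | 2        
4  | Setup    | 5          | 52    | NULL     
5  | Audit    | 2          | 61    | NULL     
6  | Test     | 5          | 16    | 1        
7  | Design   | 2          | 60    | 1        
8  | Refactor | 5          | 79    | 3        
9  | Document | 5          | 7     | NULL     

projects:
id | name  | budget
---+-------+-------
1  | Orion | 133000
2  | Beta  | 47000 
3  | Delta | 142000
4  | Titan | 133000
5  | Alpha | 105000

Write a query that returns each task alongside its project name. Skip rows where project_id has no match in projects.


INNER JOIN keeps only tasks rows whose project_id matches an id in projects. Walk through each task:
  - task 1 (Review): project_id=NULL, no match -> dropped
  - task 2 (Train): project_id=1 -> matches Orion
  - task 3 (Plan): project_id=NULL, no match -> dropped
  - task 4 (Setup): project_id=5 -> matches Alpha
  - task 5 (Audit): project_id=2 -> matches Beta
  - task 6 (Test): project_id=5 -> matches Alpha
  - task 7 (Design): project_id=2 -> matches Beta
  - task 8 (Refactor): project_id=5 -> matches Alpha
  - task 9 (Document): project_id=5 -> matches Alpha
So 2 of 9 rows are dropped.

SQL:
SELECT a.name, b.name AS project
FROM tasks a
INNER JOIN projects b ON a.project_id = b.id

Result:
name     | project
---------+--------
Train    | Orion  
Setup    | Alpha  
Audit    | Beta   
Test     | Alpha  
Design   | Beta   
Refactor | Alpha  
Document | Alpha  


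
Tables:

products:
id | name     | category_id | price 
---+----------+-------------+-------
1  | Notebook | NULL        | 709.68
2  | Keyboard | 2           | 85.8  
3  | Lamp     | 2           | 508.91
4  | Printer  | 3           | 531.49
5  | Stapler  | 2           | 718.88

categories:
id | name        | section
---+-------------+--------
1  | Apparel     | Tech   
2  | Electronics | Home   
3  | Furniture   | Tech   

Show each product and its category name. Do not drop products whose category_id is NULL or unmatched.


LEFT JOIN keeps every row from products (the left table); where category_id has no match in categories, the category columns become NULL. Walk through each product:
  - product 1 (Notebook): category_id=NULL, no match -> kept with NULL
  - product 2 (Keyboard): category_id=2 -> matches Electronics
  - product 3 (Lamp): category_id=2 -> matches Electronics
  - product 4 (Printer): category_id=3 -> matches Furniture
  - product 5 (Stapler): category_id=2 -> matches Electronics
All 5 rows appear; 1 has NULL category.

SQL:
SELECT a.name, b.name AS category
FROM products a
LEFT JOIN categories b ON a.category_id = b.id

Result:
name     | category   
---------+------------
Notebook | NULL       
Keyboard | Electronics
Lamp     | Electronics
Printer  | Furniture  
Stapler  | Electronics


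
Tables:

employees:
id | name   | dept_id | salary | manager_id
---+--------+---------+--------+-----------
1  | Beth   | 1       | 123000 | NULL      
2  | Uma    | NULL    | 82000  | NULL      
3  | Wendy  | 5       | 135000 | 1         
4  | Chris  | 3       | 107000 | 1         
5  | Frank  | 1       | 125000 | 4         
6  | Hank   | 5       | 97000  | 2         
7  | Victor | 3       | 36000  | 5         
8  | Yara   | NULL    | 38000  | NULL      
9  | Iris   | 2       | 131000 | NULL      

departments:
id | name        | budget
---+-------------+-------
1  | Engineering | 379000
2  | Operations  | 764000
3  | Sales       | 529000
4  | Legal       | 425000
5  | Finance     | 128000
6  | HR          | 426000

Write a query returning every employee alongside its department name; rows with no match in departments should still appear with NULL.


LEFT JOIN keeps every row from employees (the left table); where dept_id has no match in departments, the department columns become NULL. Walk through each employee:
  - employee 1 (Beth): dept_id=1 -> matches Engineering
  - employee 2 (Uma): dept_id=NULL, no match -> kept with NULL
  - employee 3 (Wendy): dept_id=5 -> matches Finance
  - employee 4 (Chris): dept_id=3 -> matches Sales
  - employee 5 (Frank): dept_id=1 -> matches Engineering
  - employee 6 (Hank): dept_id=5 -> matches Finance
  - employee 7 (Victor): dept_id=3 -> matches Sales
  - employee 8 (Yara): dept_id=NULL, no match -> kept with NULL
  - employee 9 (Iris): dept_id=2 -> matches Operations
All 9 rows appear; 2 have NULL department.

SQL:
SELECT a.name, b.name AS department
FROM employees a
LEFT JOIN departments b ON a.dept_id = b.id

Result:
name   | department 
-------+------------
Beth   | Engineering
Uma    | NULL       
Wendy  | Finance    
Chris  | Sales      
Frank  | Engineering
Hank   | Finance    
Victor | Sales      
Yara   | NULL       
Iris   | Operations 


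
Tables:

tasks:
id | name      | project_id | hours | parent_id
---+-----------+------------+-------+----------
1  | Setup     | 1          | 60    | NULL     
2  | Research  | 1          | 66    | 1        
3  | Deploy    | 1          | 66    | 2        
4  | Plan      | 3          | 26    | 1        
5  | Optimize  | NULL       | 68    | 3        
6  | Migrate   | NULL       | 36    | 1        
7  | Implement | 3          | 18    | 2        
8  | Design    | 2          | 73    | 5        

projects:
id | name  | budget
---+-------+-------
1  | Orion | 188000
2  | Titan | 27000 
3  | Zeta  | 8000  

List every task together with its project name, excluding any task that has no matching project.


INNER JOIN keeps only tasks rows whose project_id matches an id in projects. Walk through each task:
  - task 1 (Setup): project_id=1 -> matches Orion
  - task 2 (Research): project_id=1 -> matches Orion
  - task 3 (Deploy): project_id=1 -> matches Orion
  - task 4 (Plan): project_id=3 -> matches Zeta
  - task 5 (Optimize): project_id=NULL, no match -> dropped
  - task 6 (Migrate): project_id=NULL, no match -> dropped
  - task 7 (Implement): project_id=3 -> matches Zeta
  - task 8 (Design): project_id=2 -> matches Titan
So 2 of 8 rows are dropped.

SQL:
SELECT a.name, b.name AS project
FROM tasks a
INNER JOIN projects b ON a.project_id = b.id

Result:
name      | project
----------+--------
Setup     | Orion  
Research  | Orion  
Deploy    | Orion  
Plan      | Zeta   
Implement | Zeta   
Design    | Titan  


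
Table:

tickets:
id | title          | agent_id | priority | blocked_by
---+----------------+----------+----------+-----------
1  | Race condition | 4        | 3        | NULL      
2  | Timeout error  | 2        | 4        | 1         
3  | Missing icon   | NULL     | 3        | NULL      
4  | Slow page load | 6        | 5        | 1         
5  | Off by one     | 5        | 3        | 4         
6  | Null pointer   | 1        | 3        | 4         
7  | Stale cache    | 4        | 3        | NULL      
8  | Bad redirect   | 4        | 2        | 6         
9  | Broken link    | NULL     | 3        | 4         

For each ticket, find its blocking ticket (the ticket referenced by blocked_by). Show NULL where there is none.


This is a self-join: tickets is joined to a second copy of itself, matching each row's blocked_by to another row's id. Use LEFT JOIN so rows with blocked_by=NULL are kept.
  - ticket 1 (Race condition): blocked_by=NULL -> NULL
  - ticket 2 (Timeout error): blocked_by=1 -> Race condition
  - ticket 3 (Missing icon): blocked_by=NULL -> NULL
  - ticket 4 (Slow page load): blocked_by=1 -> Race condition
  - ticket 5 (Off by one): blocked_by=4 -> Slow page load
  - ticket 6 (Null pointer): blocked_by=4 -> Slow page load
  - ticket 7 (Stale cache): blocked_by=NULL -> NULL
  - ticket 8 (Bad redirect): blocked_by=6 -> Null pointer
  - ticket 9 (Broken link): blocked_by=4 -> Slow page load

SQL:
SELECT a.title AS item, b.title AS blocked_by
FROM tickets a
LEFT JOIN tickets b ON a.blocked_by = b.id

Result:
item           | blocked_by    
---------------+---------------
Race condition | NULL          
Timeout error  | Race condition
Missing icon   | NULL          
Slow page load | Race condition
Off by one     | Slow page load
Null pointer   | Slow page load
Stale cache    | NULL          
Bad redirect   | Null pointer  
Broken link    | Slow page load


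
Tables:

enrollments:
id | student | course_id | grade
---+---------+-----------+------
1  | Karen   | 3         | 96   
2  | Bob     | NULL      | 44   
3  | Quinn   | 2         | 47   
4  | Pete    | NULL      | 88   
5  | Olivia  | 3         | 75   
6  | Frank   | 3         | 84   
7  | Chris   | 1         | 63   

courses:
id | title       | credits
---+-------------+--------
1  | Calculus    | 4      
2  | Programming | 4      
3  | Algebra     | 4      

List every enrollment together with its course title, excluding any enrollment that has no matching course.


INNER JOIN keeps only enrollments rows whose course_id matches an id in courses. Walk through each enrollment:
  - enrollment 1 (Karen): course_id=3 -> matches Algebra
  - enrollment 2 (Bob): course_id=NULL, no match -> dropped
  - enrollment 3 (Quinn): course_id=2 -> matches Programming
  - enrollment 4 (Pete): course_id=NULL, no match -> dropped
  - enrollment 5 (Olivia): course_id=3 -> matches Algebra
  - enrollment 6 (Frank): course_id=3 -> matches Algebra
  - enrollment 7 (Chris): course_id=1 -> matches Calculus
So 2 of 7 rows are dropped.

SQL:
SELECT a.student, b.title AS course
FROM enrollments a
INNER JOIN courses b ON a.course_id = b.id

Result:
student | course     
--------+------------
Karen   | Algebra    
Quinn   | Programming
Olivia  | Algebra    
Frank   | Algebra    
Chris   | Calculus   


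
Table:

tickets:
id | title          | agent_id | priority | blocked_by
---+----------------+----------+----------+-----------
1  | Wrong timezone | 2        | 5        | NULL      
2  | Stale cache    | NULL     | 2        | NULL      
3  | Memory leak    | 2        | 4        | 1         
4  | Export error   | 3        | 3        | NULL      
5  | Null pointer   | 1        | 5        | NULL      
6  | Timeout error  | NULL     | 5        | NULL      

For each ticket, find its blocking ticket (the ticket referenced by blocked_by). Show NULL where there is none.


This is a self-join: tickets is joined to a second copy of itself, matching each row's blocked_by to another row's id. Use LEFT JOIN so rows with blocked_by=NULL are kept.
  - ticket 1 (Wrong timezone): blocked_by=NULL -> NULL
  - ticket 2 (Stale cache): blocked_by=NULL -> NULL
  - ticket 3 (Memory leak): blocked_by=1 -> Wrong timezone
  - ticket 4 (Export error): blocked_by=NULL -> NULL
  - ticket 5 (Null pointer): blocked_by=NULL -> NULL
  - ticket 6 (Timeout error): blocked_by=NULL -> NULL

SQL:
SELECT a.title AS item, b.title AS blocked_by
FROM tickets a
LEFT JOIN tickets b ON a.blocked_by = b.id

Result:
item           | blocked_by    
---------------+---------------
Wrong timezone | NULL          
Stale cache    | NULL          
Memory leak    | Wrong timezone
Export error   | NULL          
Null pointer   | NULL          
Timeout error  | NULL          


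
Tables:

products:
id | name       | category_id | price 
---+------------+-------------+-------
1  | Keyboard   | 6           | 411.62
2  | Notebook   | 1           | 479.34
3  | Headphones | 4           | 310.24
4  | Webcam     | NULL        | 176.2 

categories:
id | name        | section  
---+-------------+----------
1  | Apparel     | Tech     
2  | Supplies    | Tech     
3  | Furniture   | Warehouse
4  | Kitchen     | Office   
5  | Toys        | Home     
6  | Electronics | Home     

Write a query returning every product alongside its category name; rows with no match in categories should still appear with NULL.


LEFT JOIN keeps every row from products (the left table); where category_id has no match in categories, the category columns become NULL. Walk through each product:
  - product 1 (Keyboard): category_id=6 -> matches Electronics
  - product 2 (Notebook): category_id=1 -> matches Apparel
  - product 3 (Headphones): category_id=4 -> matches Kitchen
  - product 4 (Webcam): category_id=NULL, no match -> kept with NULL
All 4 rows appear; 1 has NULL category.

SQL:
SELECT a.name, b.name AS category
FROM products a
LEFT JOIN categories b ON a.category_id = b.id

Result:
name       | category   
-----------+------------
Keyboard   | Electronics
Notebook   | Apparel    
Headphones | Kitchen    
Webcam     | NULL       


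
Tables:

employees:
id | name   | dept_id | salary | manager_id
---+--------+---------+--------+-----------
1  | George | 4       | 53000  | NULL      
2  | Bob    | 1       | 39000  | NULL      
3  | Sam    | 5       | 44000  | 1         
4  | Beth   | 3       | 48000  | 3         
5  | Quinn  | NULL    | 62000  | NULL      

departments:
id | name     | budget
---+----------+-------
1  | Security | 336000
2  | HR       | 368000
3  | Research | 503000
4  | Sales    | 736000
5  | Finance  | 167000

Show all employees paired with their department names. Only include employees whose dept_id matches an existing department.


INNER JOIN keeps only employees rows whose dept_id matches an id in departments. Walk through each employee:
  - employee 1 (George): dept_id=4 -> matches Sales
  - employee 2 (Bob): dept_id=1 -> matches Security
  - employee 3 (Sam): dept_id=5 -> matches Finance
  - employee 4 (Beth): dept_id=3 -> matches Research
  - employee 5 (Quinn): dept_id=NULL, no match -> dropped
So 1 of 5 rows is dropped.

SQL:
SELECT a.name, b.name AS department
FROM employees a
INNER JOIN departments b ON a.dept_id = b.id

Result:
name   | department
-------+-----------
George | Sales     
Bob    | Security  
Sam    | Finance   
Beth   | Research  


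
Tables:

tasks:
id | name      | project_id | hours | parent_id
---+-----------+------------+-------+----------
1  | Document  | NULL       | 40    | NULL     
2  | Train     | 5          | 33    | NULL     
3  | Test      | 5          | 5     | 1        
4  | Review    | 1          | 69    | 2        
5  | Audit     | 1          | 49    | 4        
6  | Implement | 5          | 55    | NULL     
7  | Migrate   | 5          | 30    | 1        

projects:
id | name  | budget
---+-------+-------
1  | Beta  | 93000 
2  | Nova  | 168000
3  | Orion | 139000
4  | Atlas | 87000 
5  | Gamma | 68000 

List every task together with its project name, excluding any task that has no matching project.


INNER JOIN keeps only tasks rows whose project_id matches an id in projects. Walk through each task:
  - task 1 (Document): project_id=NULL, no match -> dropped
  - task 2 (Train): project_id=5 -> matches Gamma
  - task 3 (Test): project_id=5 -> matches Gamma
  - task 4 (Review): project_id=1 -> matches Beta
  - task 5 (Audit): project_id=1 -> matches Beta
  - task 6 (Implement): project_id=5 -> matches Gamma
  - task 7 (Migrate): project_id=5 -> matches Gamma
So 1 of 7 rows is dropped.

SQL:
SELECT a.name, b.name AS project
FROM tasks a
INNER JOIN projects b ON a.project_id = b.id

Result:
name      | project
----------+--------
Train     | Gamma  
Test      | Gamma  
Review    | Beta   
Audit     | Beta   
Implement | Gamma  
Migrate   | Gamma  
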